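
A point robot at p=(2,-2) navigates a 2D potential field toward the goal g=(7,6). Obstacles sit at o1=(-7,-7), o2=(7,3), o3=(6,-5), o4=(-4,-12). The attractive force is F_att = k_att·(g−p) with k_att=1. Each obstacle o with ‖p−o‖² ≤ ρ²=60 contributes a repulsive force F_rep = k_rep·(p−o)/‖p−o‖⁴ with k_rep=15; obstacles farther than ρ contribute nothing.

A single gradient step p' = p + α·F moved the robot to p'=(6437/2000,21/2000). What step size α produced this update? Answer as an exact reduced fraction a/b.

F_att = 1·(g−p) = 1·(5,8) = (5.0000,8.0000)
o1: d²=106 > ρ²=60 → inactive
o2: d²=50 ≤ ρ²=60; F_rep = 15·(-5,-5)/50² = (-0.0300,-0.0300)
o3: d²=25 ≤ ρ²=60; F_rep = 15·(-4,3)/25² = (-0.0960,0.0720)
o4: d²=136 > ρ²=60 → inactive
F = F_att + ΣF_rep = (4.8740,8.0420)
Δp = p'−p = (1.2185,2.0105); α = Δx/Fx = (2437/2000) / (2437/500) = 1/4
check: Δy/Fy = (4021/2000) / (4021/500) = 1/4 ✓

α = 1/4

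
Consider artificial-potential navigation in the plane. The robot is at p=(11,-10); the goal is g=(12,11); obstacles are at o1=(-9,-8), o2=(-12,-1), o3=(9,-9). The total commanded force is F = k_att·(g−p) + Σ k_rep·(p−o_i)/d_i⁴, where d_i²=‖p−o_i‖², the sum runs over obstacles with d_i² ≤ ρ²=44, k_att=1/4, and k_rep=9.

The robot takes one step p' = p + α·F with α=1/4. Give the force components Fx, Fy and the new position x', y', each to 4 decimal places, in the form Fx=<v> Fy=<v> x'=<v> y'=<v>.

Fx=0.9700 Fy=4.8900 x'=11.2425 y'=-8.7775

F_att = 1/4·(g−p) = 1/4·(1,21) = (0.2500,5.2500)
o1: d²=404 > ρ²=44 → inactive
o2: d²=610 > ρ²=44 → inactive
o3: d²=5 ≤ ρ²=44; F_rep = 9·(2,-1)/5² = (0.7200,-0.3600)
F = F_att + ΣF_rep = (0.9700,4.8900)
p' = p + 1/4·F = (11.2425,-8.7775)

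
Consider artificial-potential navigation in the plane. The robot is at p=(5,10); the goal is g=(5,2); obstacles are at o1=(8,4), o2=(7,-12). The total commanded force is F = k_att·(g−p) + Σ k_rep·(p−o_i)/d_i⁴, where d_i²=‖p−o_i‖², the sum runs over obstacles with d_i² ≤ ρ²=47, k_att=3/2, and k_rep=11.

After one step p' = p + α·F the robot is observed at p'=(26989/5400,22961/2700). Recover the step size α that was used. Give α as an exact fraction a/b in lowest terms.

F_att = 3/2·(g−p) = 3/2·(0,-8) = (0.0000,-12.0000)
o1: d²=45 ≤ ρ²=47; F_rep = 11·(-3,6)/45² = (-0.0163,0.0326)
o2: d²=488 > ρ²=47 → inactive
F = F_att + ΣF_rep = (-0.0163,-11.9674)
Δp = p'−p = (-0.0020,-1.4959); α = Δx/Fx = (-11/5400) / (-11/675) = 1/8
check: Δy/Fy = (-4039/2700) / (-8078/675) = 1/8 ✓

α = 1/8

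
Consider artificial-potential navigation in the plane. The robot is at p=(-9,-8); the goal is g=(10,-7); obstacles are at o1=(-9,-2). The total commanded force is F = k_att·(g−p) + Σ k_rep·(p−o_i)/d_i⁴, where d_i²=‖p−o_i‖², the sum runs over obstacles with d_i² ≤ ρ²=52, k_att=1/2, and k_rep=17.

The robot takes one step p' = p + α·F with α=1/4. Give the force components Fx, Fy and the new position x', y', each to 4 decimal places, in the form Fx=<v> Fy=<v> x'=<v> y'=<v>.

Fx=9.5000 Fy=0.4213 x'=-6.6250 y'=-7.8947

F_att = 1/2·(g−p) = 1/2·(19,1) = (9.5000,0.5000)
o1: d²=36 ≤ ρ²=52; F_rep = 17·(0,-6)/36² = (0.0000,-0.0787)
F = F_att + ΣF_rep = (9.5000,0.4213)
p' = p + 1/4·F = (-6.6250,-7.8947)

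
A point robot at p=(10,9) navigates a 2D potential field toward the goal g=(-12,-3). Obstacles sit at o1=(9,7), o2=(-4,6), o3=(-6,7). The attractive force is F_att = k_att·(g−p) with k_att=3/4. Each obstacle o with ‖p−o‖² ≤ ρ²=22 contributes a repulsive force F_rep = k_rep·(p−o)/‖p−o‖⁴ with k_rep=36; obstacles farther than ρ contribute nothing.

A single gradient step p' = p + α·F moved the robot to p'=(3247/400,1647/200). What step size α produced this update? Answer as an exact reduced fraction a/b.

α = 1/8

F_att = 3/4·(g−p) = 3/4·(-22,-12) = (-16.5000,-9.0000)
o1: d²=5 ≤ ρ²=22; F_rep = 36·(1,2)/5² = (1.4400,2.8800)
o2: d²=205 > ρ²=22 → inactive
o3: d²=260 > ρ²=22 → inactive
F = F_att + ΣF_rep = (-15.0600,-6.1200)
Δp = p'−p = (-1.8825,-0.7650); α = Δx/Fx = (-753/400) / (-753/50) = 1/8
check: Δy/Fy = (-153/200) / (-153/25) = 1/8 ✓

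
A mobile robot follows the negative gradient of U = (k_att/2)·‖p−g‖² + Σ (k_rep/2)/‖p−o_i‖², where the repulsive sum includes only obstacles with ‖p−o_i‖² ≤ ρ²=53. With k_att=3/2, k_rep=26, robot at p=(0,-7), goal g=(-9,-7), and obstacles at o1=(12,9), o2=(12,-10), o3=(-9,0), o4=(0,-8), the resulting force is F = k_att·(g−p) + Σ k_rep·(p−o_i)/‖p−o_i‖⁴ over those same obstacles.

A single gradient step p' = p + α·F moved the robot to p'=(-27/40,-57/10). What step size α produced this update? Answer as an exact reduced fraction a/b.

F_att = 3/2·(g−p) = 3/2·(-9,0) = (-13.5000,0.0000)
o1: d²=400 > ρ²=53 → inactive
o2: d²=153 > ρ²=53 → inactive
o3: d²=130 > ρ²=53 → inactive
o4: d²=1 ≤ ρ²=53; F_rep = 26·(0,1)/1² = (0.0000,26.0000)
F = F_att + ΣF_rep = (-13.5000,26.0000)
Δp = p'−p = (-0.6750,1.3000); α = Δx/Fx = (-27/40) / (-27/2) = 1/20
check: Δy/Fy = (13/10) / (26) = 1/20 ✓

α = 1/20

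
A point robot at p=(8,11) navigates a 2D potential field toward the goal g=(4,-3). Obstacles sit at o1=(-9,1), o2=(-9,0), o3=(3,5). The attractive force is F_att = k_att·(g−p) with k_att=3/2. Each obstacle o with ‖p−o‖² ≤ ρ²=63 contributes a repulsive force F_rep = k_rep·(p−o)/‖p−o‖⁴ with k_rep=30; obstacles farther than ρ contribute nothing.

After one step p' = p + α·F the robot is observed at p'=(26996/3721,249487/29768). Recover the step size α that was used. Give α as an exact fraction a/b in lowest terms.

α = 1/8

F_att = 3/2·(g−p) = 3/2·(-4,-14) = (-6.0000,-21.0000)
o1: d²=389 > ρ²=63 → inactive
o2: d²=410 > ρ²=63 → inactive
o3: d²=61 ≤ ρ²=63; F_rep = 30·(5,6)/61² = (0.0403,0.0484)
F = F_att + ΣF_rep = (-5.9597,-20.9516)
Δp = p'−p = (-0.7450,-2.6190); α = Δx/Fx = (-2772/3721) / (-22176/3721) = 1/8
check: Δy/Fy = (-77961/29768) / (-77961/3721) = 1/8 ✓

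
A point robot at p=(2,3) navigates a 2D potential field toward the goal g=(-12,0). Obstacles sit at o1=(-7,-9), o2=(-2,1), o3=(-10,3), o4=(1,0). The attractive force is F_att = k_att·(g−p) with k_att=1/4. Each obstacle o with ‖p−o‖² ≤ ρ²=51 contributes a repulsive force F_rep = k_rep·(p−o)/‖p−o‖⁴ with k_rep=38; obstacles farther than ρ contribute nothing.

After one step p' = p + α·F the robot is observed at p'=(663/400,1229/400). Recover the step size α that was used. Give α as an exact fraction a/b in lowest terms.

F_att = 1/4·(g−p) = 1/4·(-14,-3) = (-3.5000,-0.7500)
o1: d²=225 > ρ²=51 → inactive
o2: d²=20 ≤ ρ²=51; F_rep = 38·(4,2)/20² = (0.3800,0.1900)
o3: d²=144 > ρ²=51 → inactive
o4: d²=10 ≤ ρ²=51; F_rep = 38·(1,3)/10² = (0.3800,1.1400)
F = F_att + ΣF_rep = (-2.7400,0.5800)
Δp = p'−p = (-0.3425,0.0725); α = Δx/Fx = (-137/400) / (-137/50) = 1/8
check: Δy/Fy = (29/400) / (29/50) = 1/8 ✓

α = 1/8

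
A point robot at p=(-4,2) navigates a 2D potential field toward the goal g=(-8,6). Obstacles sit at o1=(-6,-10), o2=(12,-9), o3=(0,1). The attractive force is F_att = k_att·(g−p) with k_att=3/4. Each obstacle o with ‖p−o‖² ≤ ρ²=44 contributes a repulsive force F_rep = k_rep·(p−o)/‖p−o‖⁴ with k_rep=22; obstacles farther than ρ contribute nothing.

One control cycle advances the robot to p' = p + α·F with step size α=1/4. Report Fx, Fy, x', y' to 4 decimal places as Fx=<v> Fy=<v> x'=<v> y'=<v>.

Fx=-3.3045 Fy=3.0761 x'=-4.8261 y'=2.7690

F_att = 3/4·(g−p) = 3/4·(-4,4) = (-3.0000,3.0000)
o1: d²=148 > ρ²=44 → inactive
o2: d²=377 > ρ²=44 → inactive
o3: d²=17 ≤ ρ²=44; F_rep = 22·(-4,1)/17² = (-0.3045,0.0761)
F = F_att + ΣF_rep = (-3.3045,3.0761)
p' = p + 1/4·F = (-4.8261,2.7690)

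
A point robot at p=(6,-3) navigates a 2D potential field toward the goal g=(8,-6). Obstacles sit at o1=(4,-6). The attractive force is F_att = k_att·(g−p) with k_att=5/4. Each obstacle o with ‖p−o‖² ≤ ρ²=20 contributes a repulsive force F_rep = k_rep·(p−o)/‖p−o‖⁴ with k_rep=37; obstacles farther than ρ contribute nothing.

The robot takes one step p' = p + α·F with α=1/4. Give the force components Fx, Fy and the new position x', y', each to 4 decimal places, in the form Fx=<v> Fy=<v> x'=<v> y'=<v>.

F_att = 5/4·(g−p) = 5/4·(2,-3) = (2.5000,-3.7500)
o1: d²=13 ≤ ρ²=20; F_rep = 37·(2,3)/13² = (0.4379,0.6568)
F = F_att + ΣF_rep = (2.9379,-3.0932)
p' = p + 1/4·F = (6.7345,-3.7733)

Fx=2.9379 Fy=-3.0932 x'=6.7345 y'=-3.7733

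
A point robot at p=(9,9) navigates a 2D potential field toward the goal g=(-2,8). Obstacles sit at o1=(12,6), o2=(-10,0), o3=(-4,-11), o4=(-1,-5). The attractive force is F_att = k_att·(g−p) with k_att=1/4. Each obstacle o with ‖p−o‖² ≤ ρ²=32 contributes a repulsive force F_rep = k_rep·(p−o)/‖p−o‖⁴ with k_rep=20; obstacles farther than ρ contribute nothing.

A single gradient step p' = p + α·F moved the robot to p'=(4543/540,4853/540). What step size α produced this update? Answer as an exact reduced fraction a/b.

F_att = 1/4·(g−p) = 1/4·(-11,-1) = (-2.7500,-0.2500)
o1: d²=18 ≤ ρ²=32; F_rep = 20·(-3,3)/18² = (-0.1852,0.1852)
o2: d²=442 > ρ²=32 → inactive
o3: d²=569 > ρ²=32 → inactive
o4: d²=296 > ρ²=32 → inactive
F = F_att + ΣF_rep = (-2.9352,-0.0648)
Δp = p'−p = (-0.5870,-0.0130); α = Δx/Fx = (-317/540) / (-317/108) = 1/5
check: Δy/Fy = (-7/540) / (-7/108) = 1/5 ✓

α = 1/5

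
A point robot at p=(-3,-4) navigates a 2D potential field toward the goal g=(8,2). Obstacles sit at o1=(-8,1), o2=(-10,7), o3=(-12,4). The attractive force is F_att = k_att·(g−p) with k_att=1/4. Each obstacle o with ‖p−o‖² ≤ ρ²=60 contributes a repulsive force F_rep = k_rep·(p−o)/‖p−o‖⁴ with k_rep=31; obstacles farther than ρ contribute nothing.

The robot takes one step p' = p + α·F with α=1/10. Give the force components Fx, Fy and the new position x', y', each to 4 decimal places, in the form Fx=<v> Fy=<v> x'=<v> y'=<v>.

Fx=2.8120 Fy=1.4380 x'=-2.7188 y'=-3.8562

F_att = 1/4·(g−p) = 1/4·(11,6) = (2.7500,1.5000)
o1: d²=50 ≤ ρ²=60; F_rep = 31·(5,-5)/50² = (0.0620,-0.0620)
o2: d²=170 > ρ²=60 → inactive
o3: d²=145 > ρ²=60 → inactive
F = F_att + ΣF_rep = (2.8120,1.4380)
p' = p + 1/10·F = (-2.7188,-3.8562)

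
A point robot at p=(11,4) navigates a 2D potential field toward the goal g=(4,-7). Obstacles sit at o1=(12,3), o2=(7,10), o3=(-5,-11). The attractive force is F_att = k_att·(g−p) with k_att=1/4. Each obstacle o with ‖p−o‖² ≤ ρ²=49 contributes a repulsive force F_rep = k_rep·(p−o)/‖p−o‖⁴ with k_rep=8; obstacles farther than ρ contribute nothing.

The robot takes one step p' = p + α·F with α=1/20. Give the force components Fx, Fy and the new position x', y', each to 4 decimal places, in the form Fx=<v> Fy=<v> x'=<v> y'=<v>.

F_att = 1/4·(g−p) = 1/4·(-7,-11) = (-1.7500,-2.7500)
o1: d²=2 ≤ ρ²=49; F_rep = 8·(-1,1)/2² = (-2.0000,2.0000)
o2: d²=52 > ρ²=49 → inactive
o3: d²=481 > ρ²=49 → inactive
F = F_att + ΣF_rep = (-3.7500,-0.7500)
p' = p + 1/20·F = (10.8125,3.9625)

Fx=-3.7500 Fy=-0.7500 x'=10.8125 y'=3.9625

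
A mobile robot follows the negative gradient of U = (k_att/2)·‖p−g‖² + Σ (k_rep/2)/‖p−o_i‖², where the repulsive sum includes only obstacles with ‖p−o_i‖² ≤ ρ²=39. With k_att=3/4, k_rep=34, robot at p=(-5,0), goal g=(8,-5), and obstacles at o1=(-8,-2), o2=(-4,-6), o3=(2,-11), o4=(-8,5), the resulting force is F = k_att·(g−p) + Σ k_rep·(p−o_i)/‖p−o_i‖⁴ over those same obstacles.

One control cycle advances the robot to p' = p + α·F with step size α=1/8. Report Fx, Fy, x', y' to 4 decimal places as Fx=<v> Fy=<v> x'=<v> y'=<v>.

Fx=10.4169 Fy=-3.3457 x'=-3.6979 y'=-0.4182

F_att = 3/4·(g−p) = 3/4·(13,-5) = (9.7500,-3.7500)
o1: d²=13 ≤ ρ²=39; F_rep = 34·(3,2)/13² = (0.6036,0.4024)
o2: d²=37 ≤ ρ²=39; F_rep = 34·(-1,6)/37² = (-0.0248,0.1490)
o3: d²=170 > ρ²=39 → inactive
o4: d²=34 ≤ ρ²=39; F_rep = 34·(3,-5)/34² = (0.0882,-0.1471)
F = F_att + ΣF_rep = (10.4169,-3.3457)
p' = p + 1/8·F = (-3.6979,-0.4182)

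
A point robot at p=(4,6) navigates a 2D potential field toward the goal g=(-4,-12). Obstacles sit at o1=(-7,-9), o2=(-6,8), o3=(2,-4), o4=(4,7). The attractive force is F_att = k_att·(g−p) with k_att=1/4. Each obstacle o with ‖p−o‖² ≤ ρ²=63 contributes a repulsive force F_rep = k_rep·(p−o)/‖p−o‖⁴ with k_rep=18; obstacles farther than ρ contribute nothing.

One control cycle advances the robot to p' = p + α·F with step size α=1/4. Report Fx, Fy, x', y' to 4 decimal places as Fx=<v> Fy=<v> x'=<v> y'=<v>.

Fx=-2.0000 Fy=-22.5000 x'=3.5000 y'=0.3750

F_att = 1/4·(g−p) = 1/4·(-8,-18) = (-2.0000,-4.5000)
o1: d²=346 > ρ²=63 → inactive
o2: d²=104 > ρ²=63 → inactive
o3: d²=104 > ρ²=63 → inactive
o4: d²=1 ≤ ρ²=63; F_rep = 18·(0,-1)/1² = (0.0000,-18.0000)
F = F_att + ΣF_rep = (-2.0000,-22.5000)
p' = p + 1/4·F = (3.5000,0.3750)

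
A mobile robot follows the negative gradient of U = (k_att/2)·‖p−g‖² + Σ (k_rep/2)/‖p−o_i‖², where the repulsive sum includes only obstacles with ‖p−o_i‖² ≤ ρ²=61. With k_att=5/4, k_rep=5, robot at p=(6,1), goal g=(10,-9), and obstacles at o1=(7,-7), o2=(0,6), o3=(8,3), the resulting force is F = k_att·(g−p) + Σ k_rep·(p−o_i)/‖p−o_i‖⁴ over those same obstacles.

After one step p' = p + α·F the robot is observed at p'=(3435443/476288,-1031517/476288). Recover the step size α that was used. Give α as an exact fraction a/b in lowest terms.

α = 1/4

F_att = 5/4·(g−p) = 5/4·(4,-10) = (5.0000,-12.5000)
o1: d²=65 > ρ²=61 → inactive
o2: d²=61 ≤ ρ²=61; F_rep = 5·(6,-5)/61² = (0.0081,-0.0067)
o3: d²=8 ≤ ρ²=61; F_rep = 5·(-2,-2)/8² = (-0.1562,-0.1562)
F = F_att + ΣF_rep = (4.8518,-12.6630)
Δp = p'−p = (1.2130,-3.1657); α = Δx/Fx = (577715/476288) / (577715/119072) = 1/4
check: Δy/Fy = (-1507805/476288) / (-1507805/119072) = 1/4 ✓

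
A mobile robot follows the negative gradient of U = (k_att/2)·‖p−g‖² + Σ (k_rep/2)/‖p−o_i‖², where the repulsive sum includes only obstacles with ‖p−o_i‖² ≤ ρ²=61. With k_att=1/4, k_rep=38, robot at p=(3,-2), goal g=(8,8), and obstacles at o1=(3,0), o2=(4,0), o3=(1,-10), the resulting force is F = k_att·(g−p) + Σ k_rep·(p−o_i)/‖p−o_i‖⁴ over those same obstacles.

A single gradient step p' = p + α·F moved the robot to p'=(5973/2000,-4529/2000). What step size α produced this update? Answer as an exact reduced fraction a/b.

F_att = 1/4·(g−p) = 1/4·(5,10) = (1.2500,2.5000)
o1: d²=4 ≤ ρ²=61; F_rep = 38·(0,-2)/4² = (0.0000,-4.7500)
o2: d²=5 ≤ ρ²=61; F_rep = 38·(-1,-2)/5² = (-1.5200,-3.0400)
o3: d²=68 > ρ²=61 → inactive
F = F_att + ΣF_rep = (-0.2700,-5.2900)
Δp = p'−p = (-0.0135,-0.2645); α = Δx/Fx = (-27/2000) / (-27/100) = 1/20
check: Δy/Fy = (-529/2000) / (-529/100) = 1/20 ✓

α = 1/20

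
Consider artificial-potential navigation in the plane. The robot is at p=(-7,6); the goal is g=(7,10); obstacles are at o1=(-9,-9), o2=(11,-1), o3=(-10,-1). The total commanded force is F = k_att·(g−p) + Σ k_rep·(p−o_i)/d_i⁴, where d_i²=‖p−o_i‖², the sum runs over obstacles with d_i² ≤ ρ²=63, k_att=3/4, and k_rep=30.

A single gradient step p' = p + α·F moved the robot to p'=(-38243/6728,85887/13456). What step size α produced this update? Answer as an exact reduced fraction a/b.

α = 1/8

F_att = 3/4·(g−p) = 3/4·(14,4) = (10.5000,3.0000)
o1: d²=229 > ρ²=63 → inactive
o2: d²=373 > ρ²=63 → inactive
o3: d²=58 ≤ ρ²=63; F_rep = 30·(3,7)/58² = (0.0268,0.0624)
F = F_att + ΣF_rep = (10.5268,3.0624)
Δp = p'−p = (1.3158,0.3828); α = Δx/Fx = (8853/6728) / (8853/841) = 1/8
check: Δy/Fy = (5151/13456) / (5151/1682) = 1/8 ✓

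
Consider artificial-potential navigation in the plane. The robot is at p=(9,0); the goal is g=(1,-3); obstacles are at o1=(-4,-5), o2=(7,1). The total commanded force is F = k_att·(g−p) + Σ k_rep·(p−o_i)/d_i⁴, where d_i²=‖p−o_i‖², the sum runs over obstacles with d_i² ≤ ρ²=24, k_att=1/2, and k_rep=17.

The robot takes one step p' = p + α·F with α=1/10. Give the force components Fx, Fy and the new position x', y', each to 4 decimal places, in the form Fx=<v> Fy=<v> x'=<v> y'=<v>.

Fx=-2.6400 Fy=-2.1800 x'=8.7360 y'=-0.2180

F_att = 1/2·(g−p) = 1/2·(-8,-3) = (-4.0000,-1.5000)
o1: d²=194 > ρ²=24 → inactive
o2: d²=5 ≤ ρ²=24; F_rep = 17·(2,-1)/5² = (1.3600,-0.6800)
F = F_att + ΣF_rep = (-2.6400,-2.1800)
p' = p + 1/10·F = (8.7360,-0.2180)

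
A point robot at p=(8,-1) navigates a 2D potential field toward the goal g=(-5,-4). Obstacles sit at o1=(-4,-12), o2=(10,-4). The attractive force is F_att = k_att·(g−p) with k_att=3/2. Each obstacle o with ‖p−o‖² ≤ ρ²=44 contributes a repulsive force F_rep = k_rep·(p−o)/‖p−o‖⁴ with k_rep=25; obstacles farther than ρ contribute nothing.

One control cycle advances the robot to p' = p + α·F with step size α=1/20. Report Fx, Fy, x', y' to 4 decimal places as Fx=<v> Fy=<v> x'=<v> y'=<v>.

F_att = 3/2·(g−p) = 3/2·(-13,-3) = (-19.5000,-4.5000)
o1: d²=265 > ρ²=44 → inactive
o2: d²=13 ≤ ρ²=44; F_rep = 25·(-2,3)/13² = (-0.2959,0.4438)
F = F_att + ΣF_rep = (-19.7959,-4.0562)
p' = p + 1/20·F = (7.0102,-1.2028)

Fx=-19.7959 Fy=-4.0562 x'=7.0102 y'=-1.2028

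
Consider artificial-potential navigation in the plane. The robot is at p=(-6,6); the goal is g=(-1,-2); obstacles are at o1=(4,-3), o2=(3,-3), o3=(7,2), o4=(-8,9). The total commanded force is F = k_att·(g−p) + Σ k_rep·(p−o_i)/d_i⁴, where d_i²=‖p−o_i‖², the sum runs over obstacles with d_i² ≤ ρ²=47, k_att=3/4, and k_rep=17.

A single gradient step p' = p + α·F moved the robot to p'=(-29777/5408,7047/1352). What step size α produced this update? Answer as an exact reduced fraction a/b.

F_att = 3/4·(g−p) = 3/4·(5,-8) = (3.7500,-6.0000)
o1: d²=181 > ρ²=47 → inactive
o2: d²=162 > ρ²=47 → inactive
o3: d²=185 > ρ²=47 → inactive
o4: d²=13 ≤ ρ²=47; F_rep = 17·(2,-3)/13² = (0.2012,-0.3018)
F = F_att + ΣF_rep = (3.9512,-6.3018)
Δp = p'−p = (0.4939,-0.7877); α = Δx/Fx = (2671/5408) / (2671/676) = 1/8
check: Δy/Fy = (-1065/1352) / (-1065/169) = 1/8 ✓

α = 1/8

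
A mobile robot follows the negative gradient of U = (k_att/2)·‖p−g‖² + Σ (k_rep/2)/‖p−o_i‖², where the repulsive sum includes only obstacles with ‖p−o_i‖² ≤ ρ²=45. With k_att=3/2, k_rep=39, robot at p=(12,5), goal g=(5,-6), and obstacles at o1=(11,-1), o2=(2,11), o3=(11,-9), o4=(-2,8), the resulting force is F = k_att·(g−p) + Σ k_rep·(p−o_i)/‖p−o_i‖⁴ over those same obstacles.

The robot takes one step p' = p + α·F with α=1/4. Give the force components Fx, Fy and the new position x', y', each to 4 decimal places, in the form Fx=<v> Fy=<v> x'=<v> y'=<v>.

Fx=-10.4715 Fy=-16.3291 x'=9.3821 y'=0.9177

F_att = 3/2·(g−p) = 3/2·(-7,-11) = (-10.5000,-16.5000)
o1: d²=37 ≤ ρ²=45; F_rep = 39·(1,6)/37² = (0.0285,0.1709)
o2: d²=136 > ρ²=45 → inactive
o3: d²=197 > ρ²=45 → inactive
o4: d²=205 > ρ²=45 → inactive
F = F_att + ΣF_rep = (-10.4715,-16.3291)
p' = p + 1/4·F = (9.3821,0.9177)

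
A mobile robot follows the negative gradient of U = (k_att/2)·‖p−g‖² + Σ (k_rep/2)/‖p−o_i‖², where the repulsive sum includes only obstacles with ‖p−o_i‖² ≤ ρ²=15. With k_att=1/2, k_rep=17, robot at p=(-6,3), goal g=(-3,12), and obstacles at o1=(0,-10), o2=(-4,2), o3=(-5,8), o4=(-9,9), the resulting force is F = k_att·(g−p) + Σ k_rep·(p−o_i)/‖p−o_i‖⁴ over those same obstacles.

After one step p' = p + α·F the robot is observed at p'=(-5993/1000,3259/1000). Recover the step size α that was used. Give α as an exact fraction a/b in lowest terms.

α = 1/20

F_att = 1/2·(g−p) = 1/2·(3,9) = (1.5000,4.5000)
o1: d²=205 > ρ²=15 → inactive
o2: d²=5 ≤ ρ²=15; F_rep = 17·(-2,1)/5² = (-1.3600,0.6800)
o3: d²=26 > ρ²=15 → inactive
o4: d²=45 > ρ²=15 → inactive
F = F_att + ΣF_rep = (0.1400,5.1800)
Δp = p'−p = (0.0070,0.2590); α = Δx/Fx = (7/1000) / (7/50) = 1/20
check: Δy/Fy = (259/1000) / (259/50) = 1/20 ✓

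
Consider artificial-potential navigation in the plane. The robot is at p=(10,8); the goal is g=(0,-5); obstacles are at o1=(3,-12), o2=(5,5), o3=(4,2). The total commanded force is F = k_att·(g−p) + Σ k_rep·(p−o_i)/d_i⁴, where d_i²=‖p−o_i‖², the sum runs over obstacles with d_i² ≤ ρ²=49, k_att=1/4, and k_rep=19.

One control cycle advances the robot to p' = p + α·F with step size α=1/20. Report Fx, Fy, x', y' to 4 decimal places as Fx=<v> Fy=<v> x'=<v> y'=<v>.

F_att = 1/4·(g−p) = 1/4·(-10,-13) = (-2.5000,-3.2500)
o1: d²=449 > ρ²=49 → inactive
o2: d²=34 ≤ ρ²=49; F_rep = 19·(5,3)/34² = (0.0822,0.0493)
o3: d²=72 > ρ²=49 → inactive
F = F_att + ΣF_rep = (-2.4178,-3.2007)
p' = p + 1/20·F = (9.8791,7.8400)

Fx=-2.4178 Fy=-3.2007 x'=9.8791 y'=7.8400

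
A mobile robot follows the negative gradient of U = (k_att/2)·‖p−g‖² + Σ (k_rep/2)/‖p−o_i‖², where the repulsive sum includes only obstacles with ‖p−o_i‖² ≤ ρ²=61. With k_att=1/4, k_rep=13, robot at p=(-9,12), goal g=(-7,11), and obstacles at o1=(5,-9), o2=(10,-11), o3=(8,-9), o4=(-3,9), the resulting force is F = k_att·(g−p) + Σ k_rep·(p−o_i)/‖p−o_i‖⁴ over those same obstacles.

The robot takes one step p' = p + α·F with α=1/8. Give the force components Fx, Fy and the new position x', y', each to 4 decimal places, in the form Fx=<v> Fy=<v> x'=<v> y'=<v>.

Fx=0.4615 Fy=-0.2307 x'=-8.9423 y'=11.9712

F_att = 1/4·(g−p) = 1/4·(2,-1) = (0.5000,-0.2500)
o1: d²=637 > ρ²=61 → inactive
o2: d²=890 > ρ²=61 → inactive
o3: d²=730 > ρ²=61 → inactive
o4: d²=45 ≤ ρ²=61; F_rep = 13·(-6,3)/45² = (-0.0385,0.0193)
F = F_att + ΣF_rep = (0.4615,-0.2307)
p' = p + 1/8·F = (-8.9423,11.9712)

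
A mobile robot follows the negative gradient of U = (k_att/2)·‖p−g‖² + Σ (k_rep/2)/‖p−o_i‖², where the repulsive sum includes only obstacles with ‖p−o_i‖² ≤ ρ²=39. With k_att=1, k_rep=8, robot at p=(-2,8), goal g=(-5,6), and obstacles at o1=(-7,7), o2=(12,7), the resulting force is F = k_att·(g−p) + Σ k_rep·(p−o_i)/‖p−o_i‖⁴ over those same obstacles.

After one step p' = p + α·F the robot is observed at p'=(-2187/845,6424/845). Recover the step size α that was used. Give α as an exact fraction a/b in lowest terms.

F_att = 1·(g−p) = 1·(-3,-2) = (-3.0000,-2.0000)
o1: d²=26 ≤ ρ²=39; F_rep = 8·(5,1)/26² = (0.0592,0.0118)
o2: d²=197 > ρ²=39 → inactive
F = F_att + ΣF_rep = (-2.9408,-1.9882)
Δp = p'−p = (-0.5882,-0.3976); α = Δx/Fx = (-497/845) / (-497/169) = 1/5
check: Δy/Fy = (-336/845) / (-336/169) = 1/5 ✓

α = 1/5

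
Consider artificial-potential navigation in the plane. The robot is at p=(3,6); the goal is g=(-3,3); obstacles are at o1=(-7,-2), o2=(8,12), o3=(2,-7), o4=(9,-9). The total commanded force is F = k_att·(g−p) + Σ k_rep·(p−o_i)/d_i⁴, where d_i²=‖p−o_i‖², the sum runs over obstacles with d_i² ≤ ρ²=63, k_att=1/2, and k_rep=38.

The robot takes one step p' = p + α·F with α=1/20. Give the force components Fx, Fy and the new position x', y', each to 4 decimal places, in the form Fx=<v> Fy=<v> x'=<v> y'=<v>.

Fx=-3.0511 Fy=-1.5613 x'=2.8474 y'=5.9219

F_att = 1/2·(g−p) = 1/2·(-6,-3) = (-3.0000,-1.5000)
o1: d²=164 > ρ²=63 → inactive
o2: d²=61 ≤ ρ²=63; F_rep = 38·(-5,-6)/61² = (-0.0511,-0.0613)
o3: d²=170 > ρ²=63 → inactive
o4: d²=261 > ρ²=63 → inactive
F = F_att + ΣF_rep = (-3.0511,-1.5613)
p' = p + 1/20·F = (2.8474,5.9219)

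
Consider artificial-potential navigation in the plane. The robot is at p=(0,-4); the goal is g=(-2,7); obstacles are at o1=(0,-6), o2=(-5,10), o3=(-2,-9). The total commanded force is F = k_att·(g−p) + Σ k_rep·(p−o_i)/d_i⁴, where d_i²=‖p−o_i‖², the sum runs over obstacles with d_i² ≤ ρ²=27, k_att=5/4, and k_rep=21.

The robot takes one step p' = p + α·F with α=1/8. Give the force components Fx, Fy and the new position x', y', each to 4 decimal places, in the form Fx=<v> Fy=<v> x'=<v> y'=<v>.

F_att = 5/4·(g−p) = 5/4·(-2,11) = (-2.5000,13.7500)
o1: d²=4 ≤ ρ²=27; F_rep = 21·(0,2)/4² = (0.0000,2.6250)
o2: d²=221 > ρ²=27 → inactive
o3: d²=29 > ρ²=27 → inactive
F = F_att + ΣF_rep = (-2.5000,16.3750)
p' = p + 1/8·F = (-0.3125,-1.9531)

Fx=-2.5000 Fy=16.3750 x'=-0.3125 y'=-1.9531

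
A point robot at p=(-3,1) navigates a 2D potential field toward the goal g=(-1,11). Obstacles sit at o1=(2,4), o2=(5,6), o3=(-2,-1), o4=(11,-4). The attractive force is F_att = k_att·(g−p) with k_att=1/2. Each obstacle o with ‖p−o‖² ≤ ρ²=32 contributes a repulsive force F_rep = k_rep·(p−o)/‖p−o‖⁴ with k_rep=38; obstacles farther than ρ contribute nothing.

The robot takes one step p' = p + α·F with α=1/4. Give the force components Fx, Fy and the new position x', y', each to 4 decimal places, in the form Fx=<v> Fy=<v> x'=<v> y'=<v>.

F_att = 1/2·(g−p) = 1/2·(2,10) = (1.0000,5.0000)
o1: d²=34 > ρ²=32 → inactive
o2: d²=89 > ρ²=32 → inactive
o3: d²=5 ≤ ρ²=32; F_rep = 38·(-1,2)/5² = (-1.5200,3.0400)
o4: d²=221 > ρ²=32 → inactive
F = F_att + ΣF_rep = (-0.5200,8.0400)
p' = p + 1/4·F = (-3.1300,3.0100)

Fx=-0.5200 Fy=8.0400 x'=-3.1300 y'=3.0100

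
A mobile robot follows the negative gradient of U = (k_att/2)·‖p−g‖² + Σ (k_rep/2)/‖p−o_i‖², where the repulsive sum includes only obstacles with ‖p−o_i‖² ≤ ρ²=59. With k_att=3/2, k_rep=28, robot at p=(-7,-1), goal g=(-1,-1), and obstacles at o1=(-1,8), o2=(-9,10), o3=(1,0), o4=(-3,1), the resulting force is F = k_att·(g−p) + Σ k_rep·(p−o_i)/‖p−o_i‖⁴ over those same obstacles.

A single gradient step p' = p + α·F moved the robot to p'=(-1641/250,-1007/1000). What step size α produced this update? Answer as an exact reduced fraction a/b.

F_att = 3/2·(g−p) = 3/2·(6,0) = (9.0000,0.0000)
o1: d²=117 > ρ²=59 → inactive
o2: d²=125 > ρ²=59 → inactive
o3: d²=65 > ρ²=59 → inactive
o4: d²=20 ≤ ρ²=59; F_rep = 28·(-4,-2)/20² = (-0.2800,-0.1400)
F = F_att + ΣF_rep = (8.7200,-0.1400)
Δp = p'−p = (0.4360,-0.0070); α = Δx/Fx = (109/250) / (218/25) = 1/20
check: Δy/Fy = (-7/1000) / (-7/50) = 1/20 ✓

α = 1/20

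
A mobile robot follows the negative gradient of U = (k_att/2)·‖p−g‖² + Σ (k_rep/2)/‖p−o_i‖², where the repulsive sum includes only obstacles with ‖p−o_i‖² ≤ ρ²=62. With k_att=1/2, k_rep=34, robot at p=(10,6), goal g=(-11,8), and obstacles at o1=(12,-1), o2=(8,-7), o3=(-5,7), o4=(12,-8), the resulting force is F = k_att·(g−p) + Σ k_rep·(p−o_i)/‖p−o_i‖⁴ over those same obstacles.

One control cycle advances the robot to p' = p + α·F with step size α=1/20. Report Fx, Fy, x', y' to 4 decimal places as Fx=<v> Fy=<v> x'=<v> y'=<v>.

F_att = 1/2·(g−p) = 1/2·(-21,2) = (-10.5000,1.0000)
o1: d²=53 ≤ ρ²=62; F_rep = 34·(-2,7)/53² = (-0.0242,0.0847)
o2: d²=173 > ρ²=62 → inactive
o3: d²=226 > ρ²=62 → inactive
o4: d²=200 > ρ²=62 → inactive
F = F_att + ΣF_rep = (-10.5242,1.0847)
p' = p + 1/20·F = (9.4738,6.0542)

Fx=-10.5242 Fy=1.0847 x'=9.4738 y'=6.0542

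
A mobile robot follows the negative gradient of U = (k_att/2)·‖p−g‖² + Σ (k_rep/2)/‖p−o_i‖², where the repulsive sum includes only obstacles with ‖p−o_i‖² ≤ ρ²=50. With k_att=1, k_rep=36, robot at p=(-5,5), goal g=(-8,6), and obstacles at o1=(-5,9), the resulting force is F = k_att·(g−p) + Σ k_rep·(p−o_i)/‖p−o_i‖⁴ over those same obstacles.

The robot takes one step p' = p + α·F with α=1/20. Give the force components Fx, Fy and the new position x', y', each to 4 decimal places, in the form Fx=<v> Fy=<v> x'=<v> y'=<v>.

Fx=-3.0000 Fy=0.4375 x'=-5.1500 y'=5.0219

F_att = 1·(g−p) = 1·(-3,1) = (-3.0000,1.0000)
o1: d²=16 ≤ ρ²=50; F_rep = 36·(0,-4)/16² = (0.0000,-0.5625)
F = F_att + ΣF_rep = (-3.0000,0.4375)
p' = p + 1/20·F = (-5.1500,5.0219)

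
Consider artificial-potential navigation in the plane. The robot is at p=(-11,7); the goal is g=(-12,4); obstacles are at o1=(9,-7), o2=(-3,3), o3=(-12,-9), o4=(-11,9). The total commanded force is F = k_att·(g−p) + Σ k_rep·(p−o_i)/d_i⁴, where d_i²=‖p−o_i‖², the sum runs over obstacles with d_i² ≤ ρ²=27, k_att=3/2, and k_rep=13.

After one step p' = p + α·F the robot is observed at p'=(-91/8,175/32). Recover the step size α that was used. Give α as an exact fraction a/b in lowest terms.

F_att = 3/2·(g−p) = 3/2·(-1,-3) = (-1.5000,-4.5000)
o1: d²=596 > ρ²=27 → inactive
o2: d²=80 > ρ²=27 → inactive
o3: d²=257 > ρ²=27 → inactive
o4: d²=4 ≤ ρ²=27; F_rep = 13·(0,-2)/4² = (0.0000,-1.6250)
F = F_att + ΣF_rep = (-1.5000,-6.1250)
Δp = p'−p = (-0.3750,-1.5312); α = Δx/Fx = (-3/8) / (-3/2) = 1/4
check: Δy/Fy = (-49/32) / (-49/8) = 1/4 ✓

α = 1/4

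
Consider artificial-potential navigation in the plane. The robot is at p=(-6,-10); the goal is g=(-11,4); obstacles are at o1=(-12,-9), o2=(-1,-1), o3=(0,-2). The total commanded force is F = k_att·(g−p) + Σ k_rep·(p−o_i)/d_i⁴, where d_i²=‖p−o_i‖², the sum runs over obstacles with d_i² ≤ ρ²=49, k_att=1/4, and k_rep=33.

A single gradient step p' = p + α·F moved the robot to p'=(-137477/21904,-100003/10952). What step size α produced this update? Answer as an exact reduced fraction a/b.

F_att = 1/4·(g−p) = 1/4·(-5,14) = (-1.2500,3.5000)
o1: d²=37 ≤ ρ²=49; F_rep = 33·(6,-1)/37² = (0.1446,-0.0241)
o2: d²=106 > ρ²=49 → inactive
o3: d²=100 > ρ²=49 → inactive
F = F_att + ΣF_rep = (-1.1054,3.4759)
Δp = p'−p = (-0.2763,0.8690); α = Δx/Fx = (-6053/21904) / (-6053/5476) = 1/4
check: Δy/Fy = (9517/10952) / (9517/2738) = 1/4 ✓

α = 1/4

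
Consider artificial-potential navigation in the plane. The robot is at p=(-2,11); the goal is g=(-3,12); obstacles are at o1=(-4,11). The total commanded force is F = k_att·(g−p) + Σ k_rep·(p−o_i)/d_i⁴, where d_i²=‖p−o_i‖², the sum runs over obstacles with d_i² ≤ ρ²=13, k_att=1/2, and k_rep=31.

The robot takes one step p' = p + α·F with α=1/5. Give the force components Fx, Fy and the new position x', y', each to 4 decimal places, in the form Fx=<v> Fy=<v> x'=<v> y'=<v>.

Fx=3.3750 Fy=0.5000 x'=-1.3250 y'=11.1000

F_att = 1/2·(g−p) = 1/2·(-1,1) = (-0.5000,0.5000)
o1: d²=4 ≤ ρ²=13; F_rep = 31·(2,0)/4² = (3.8750,0.0000)
F = F_att + ΣF_rep = (3.3750,0.5000)
p' = p + 1/5·F = (-1.3250,11.1000)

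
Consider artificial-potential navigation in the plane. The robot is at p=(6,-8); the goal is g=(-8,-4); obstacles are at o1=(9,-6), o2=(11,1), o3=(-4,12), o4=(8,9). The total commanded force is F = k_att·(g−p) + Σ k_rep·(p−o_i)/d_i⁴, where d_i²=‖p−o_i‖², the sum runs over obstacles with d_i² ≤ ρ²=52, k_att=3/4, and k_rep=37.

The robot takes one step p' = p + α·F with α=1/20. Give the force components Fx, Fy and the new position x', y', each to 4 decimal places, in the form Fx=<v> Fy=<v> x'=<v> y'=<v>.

F_att = 3/4·(g−p) = 3/4·(-14,4) = (-10.5000,3.0000)
o1: d²=13 ≤ ρ²=52; F_rep = 37·(-3,-2)/13² = (-0.6568,-0.4379)
o2: d²=106 > ρ²=52 → inactive
o3: d²=500 > ρ²=52 → inactive
o4: d²=293 > ρ²=52 → inactive
F = F_att + ΣF_rep = (-11.1568,2.5621)
p' = p + 1/20·F = (5.4422,-7.8719)

Fx=-11.1568 Fy=2.5621 x'=5.4422 y'=-7.8719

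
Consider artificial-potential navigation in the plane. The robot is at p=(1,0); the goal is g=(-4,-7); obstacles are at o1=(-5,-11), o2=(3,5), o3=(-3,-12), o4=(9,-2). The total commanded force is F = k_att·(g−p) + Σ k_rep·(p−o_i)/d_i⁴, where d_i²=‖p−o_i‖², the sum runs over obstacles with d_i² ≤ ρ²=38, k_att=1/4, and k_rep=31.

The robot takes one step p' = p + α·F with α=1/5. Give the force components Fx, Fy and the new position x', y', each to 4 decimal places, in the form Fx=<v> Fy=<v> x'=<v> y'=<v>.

Fx=-1.3237 Fy=-1.9343 x'=0.7353 y'=-0.3869

F_att = 1/4·(g−p) = 1/4·(-5,-7) = (-1.2500,-1.7500)
o1: d²=157 > ρ²=38 → inactive
o2: d²=29 ≤ ρ²=38; F_rep = 31·(-2,-5)/29² = (-0.0737,-0.1843)
o3: d²=160 > ρ²=38 → inactive
o4: d²=68 > ρ²=38 → inactive
F = F_att + ΣF_rep = (-1.3237,-1.9343)
p' = p + 1/5·F = (0.7353,-0.3869)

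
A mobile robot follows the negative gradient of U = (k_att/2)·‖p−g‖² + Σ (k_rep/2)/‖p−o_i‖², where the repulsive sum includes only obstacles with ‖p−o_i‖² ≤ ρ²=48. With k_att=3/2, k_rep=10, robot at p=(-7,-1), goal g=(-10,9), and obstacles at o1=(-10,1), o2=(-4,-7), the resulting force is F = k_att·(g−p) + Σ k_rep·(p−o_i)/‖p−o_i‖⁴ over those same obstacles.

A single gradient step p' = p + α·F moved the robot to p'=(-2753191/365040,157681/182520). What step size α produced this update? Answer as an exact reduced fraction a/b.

α = 1/8

F_att = 3/2·(g−p) = 3/2·(-3,10) = (-4.5000,15.0000)
o1: d²=13 ≤ ρ²=48; F_rep = 10·(3,-2)/13² = (0.1775,-0.1183)
o2: d²=45 ≤ ρ²=48; F_rep = 10·(-3,6)/45² = (-0.0148,0.0296)
F = F_att + ΣF_rep = (-4.3373,14.9113)
Δp = p'−p = (-0.5422,1.8639); α = Δx/Fx = (-197911/365040) / (-197911/45630) = 1/8
check: Δy/Fy = (340201/182520) / (340201/22815) = 1/8 ✓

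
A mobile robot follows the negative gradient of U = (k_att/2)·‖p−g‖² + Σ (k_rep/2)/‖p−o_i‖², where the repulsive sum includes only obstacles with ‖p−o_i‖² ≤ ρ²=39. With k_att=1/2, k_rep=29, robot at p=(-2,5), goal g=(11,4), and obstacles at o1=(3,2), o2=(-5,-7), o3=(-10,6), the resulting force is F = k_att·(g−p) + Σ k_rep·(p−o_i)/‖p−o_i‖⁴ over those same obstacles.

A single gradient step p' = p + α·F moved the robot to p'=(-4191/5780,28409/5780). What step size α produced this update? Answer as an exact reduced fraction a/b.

α = 1/5

F_att = 1/2·(g−p) = 1/2·(13,-1) = (6.5000,-0.5000)
o1: d²=34 ≤ ρ²=39; F_rep = 29·(-5,3)/34² = (-0.1254,0.0753)
o2: d²=153 > ρ²=39 → inactive
o3: d²=65 > ρ²=39 → inactive
F = F_att + ΣF_rep = (6.3746,-0.4247)
Δp = p'−p = (1.2749,-0.0849); α = Δx/Fx = (7369/5780) / (7369/1156) = 1/5
check: Δy/Fy = (-491/5780) / (-491/1156) = 1/5 ✓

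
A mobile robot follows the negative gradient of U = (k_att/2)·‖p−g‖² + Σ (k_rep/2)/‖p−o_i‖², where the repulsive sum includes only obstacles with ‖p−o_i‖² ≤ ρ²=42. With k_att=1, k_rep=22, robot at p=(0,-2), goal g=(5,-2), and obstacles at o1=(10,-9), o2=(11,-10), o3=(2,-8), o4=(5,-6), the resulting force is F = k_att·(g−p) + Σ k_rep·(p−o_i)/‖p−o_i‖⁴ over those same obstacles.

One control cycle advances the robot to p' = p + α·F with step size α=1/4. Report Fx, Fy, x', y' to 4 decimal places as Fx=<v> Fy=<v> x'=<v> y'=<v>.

Fx=4.9071 Fy=0.1348 x'=1.2268 y'=-1.9663

F_att = 1·(g−p) = 1·(5,0) = (5.0000,0.0000)
o1: d²=149 > ρ²=42 → inactive
o2: d²=185 > ρ²=42 → inactive
o3: d²=40 ≤ ρ²=42; F_rep = 22·(-2,6)/40² = (-0.0275,0.0825)
o4: d²=41 ≤ ρ²=42; F_rep = 22·(-5,4)/41² = (-0.0654,0.0523)
F = F_att + ΣF_rep = (4.9071,0.1348)
p' = p + 1/4·F = (1.2268,-1.9663)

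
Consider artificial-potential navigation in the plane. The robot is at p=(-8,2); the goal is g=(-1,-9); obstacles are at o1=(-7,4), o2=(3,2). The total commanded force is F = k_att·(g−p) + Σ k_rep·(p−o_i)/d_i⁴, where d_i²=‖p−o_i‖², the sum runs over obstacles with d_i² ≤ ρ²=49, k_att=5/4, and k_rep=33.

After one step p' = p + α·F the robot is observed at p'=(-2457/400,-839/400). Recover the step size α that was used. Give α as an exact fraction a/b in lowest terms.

α = 1/4

F_att = 5/4·(g−p) = 5/4·(7,-11) = (8.7500,-13.7500)
o1: d²=5 ≤ ρ²=49; F_rep = 33·(-1,-2)/5² = (-1.3200,-2.6400)
o2: d²=121 > ρ²=49 → inactive
F = F_att + ΣF_rep = (7.4300,-16.3900)
Δp = p'−p = (1.8575,-4.0975); α = Δx/Fx = (743/400) / (743/100) = 1/4
check: Δy/Fy = (-1639/400) / (-1639/100) = 1/4 ✓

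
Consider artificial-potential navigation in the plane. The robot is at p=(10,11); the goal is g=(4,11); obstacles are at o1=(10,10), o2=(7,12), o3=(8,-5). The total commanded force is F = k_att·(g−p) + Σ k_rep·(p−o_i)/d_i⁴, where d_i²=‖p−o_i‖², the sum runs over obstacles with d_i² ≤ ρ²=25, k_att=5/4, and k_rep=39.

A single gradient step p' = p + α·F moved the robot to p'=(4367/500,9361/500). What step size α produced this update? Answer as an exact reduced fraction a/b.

F_att = 5/4·(g−p) = 5/4·(-6,0) = (-7.5000,0.0000)
o1: d²=1 ≤ ρ²=25; F_rep = 39·(0,1)/1² = (0.0000,39.0000)
o2: d²=10 ≤ ρ²=25; F_rep = 39·(3,-1)/10² = (1.1700,-0.3900)
o3: d²=260 > ρ²=25 → inactive
F = F_att + ΣF_rep = (-6.3300,38.6100)
Δp = p'−p = (-1.2660,7.7220); α = Δx/Fx = (-633/500) / (-633/100) = 1/5
check: Δy/Fy = (3861/500) / (3861/100) = 1/5 ✓

α = 1/5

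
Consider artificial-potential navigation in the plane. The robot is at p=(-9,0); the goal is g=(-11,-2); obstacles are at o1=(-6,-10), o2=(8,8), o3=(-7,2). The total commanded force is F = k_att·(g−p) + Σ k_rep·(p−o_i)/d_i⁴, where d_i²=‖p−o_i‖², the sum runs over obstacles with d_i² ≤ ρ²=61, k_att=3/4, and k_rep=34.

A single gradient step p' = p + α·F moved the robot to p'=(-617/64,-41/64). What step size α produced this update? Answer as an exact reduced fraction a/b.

F_att = 3/4·(g−p) = 3/4·(-2,-2) = (-1.5000,-1.5000)
o1: d²=109 > ρ²=61 → inactive
o2: d²=353 > ρ²=61 → inactive
o3: d²=8 ≤ ρ²=61; F_rep = 34·(-2,-2)/8² = (-1.0625,-1.0625)
F = F_att + ΣF_rep = (-2.5625,-2.5625)
Δp = p'−p = (-0.6406,-0.6406); α = Δx/Fx = (-41/64) / (-41/16) = 1/4
check: Δy/Fy = (-41/64) / (-41/16) = 1/4 ✓

α = 1/4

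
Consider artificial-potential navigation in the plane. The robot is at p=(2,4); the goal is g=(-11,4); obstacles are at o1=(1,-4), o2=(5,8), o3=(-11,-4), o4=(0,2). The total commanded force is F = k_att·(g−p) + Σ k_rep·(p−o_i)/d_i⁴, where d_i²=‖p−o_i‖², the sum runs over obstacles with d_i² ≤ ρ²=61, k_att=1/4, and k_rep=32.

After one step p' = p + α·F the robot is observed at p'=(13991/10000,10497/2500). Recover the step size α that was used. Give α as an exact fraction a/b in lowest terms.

F_att = 1/4·(g−p) = 1/4·(-13,0) = (-3.2500,0.0000)
o1: d²=65 > ρ²=61 → inactive
o2: d²=25 ≤ ρ²=61; F_rep = 32·(-3,-4)/25² = (-0.1536,-0.2048)
o3: d²=233 > ρ²=61 → inactive
o4: d²=8 ≤ ρ²=61; F_rep = 32·(2,2)/8² = (1.0000,1.0000)
F = F_att + ΣF_rep = (-2.4036,0.7952)
Δp = p'−p = (-0.6009,0.1988); α = Δx/Fx = (-6009/10000) / (-6009/2500) = 1/4
check: Δy/Fy = (497/2500) / (497/625) = 1/4 ✓

α = 1/4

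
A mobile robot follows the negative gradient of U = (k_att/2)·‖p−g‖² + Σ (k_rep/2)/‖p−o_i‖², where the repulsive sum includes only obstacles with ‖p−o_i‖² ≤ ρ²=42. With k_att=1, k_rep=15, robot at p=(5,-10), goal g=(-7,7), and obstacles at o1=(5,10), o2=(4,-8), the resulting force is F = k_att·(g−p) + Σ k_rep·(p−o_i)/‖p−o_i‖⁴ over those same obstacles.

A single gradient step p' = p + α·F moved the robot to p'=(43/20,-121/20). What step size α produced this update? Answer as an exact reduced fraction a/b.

α = 1/4

F_att = 1·(g−p) = 1·(-12,17) = (-12.0000,17.0000)
o1: d²=400 > ρ²=42 → inactive
o2: d²=5 ≤ ρ²=42; F_rep = 15·(1,-2)/5² = (0.6000,-1.2000)
F = F_att + ΣF_rep = (-11.4000,15.8000)
Δp = p'−p = (-2.8500,3.9500); α = Δx/Fx = (-57/20) / (-57/5) = 1/4
check: Δy/Fy = (79/20) / (79/5) = 1/4 ✓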